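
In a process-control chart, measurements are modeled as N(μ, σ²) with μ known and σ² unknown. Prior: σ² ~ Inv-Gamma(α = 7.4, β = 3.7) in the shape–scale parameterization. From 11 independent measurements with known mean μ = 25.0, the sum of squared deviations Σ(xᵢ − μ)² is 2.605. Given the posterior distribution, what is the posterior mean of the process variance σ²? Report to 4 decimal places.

0.4204

With known mean μ and an Inverse-Gamma(α, β) prior on σ², the Normal likelihood is conjugate: posterior is Inv-Gamma(α + n/2, β + Σ(xᵢ−μ)²/2).
Posterior: Inv-Gamma(7.4 + 11/2, 3.7 + 2.605/2) = Inv-Gamma(12.90, 5.0025).
E[σ²|data] = β/(α−1) = 5.0025/11.90 = 0.4204.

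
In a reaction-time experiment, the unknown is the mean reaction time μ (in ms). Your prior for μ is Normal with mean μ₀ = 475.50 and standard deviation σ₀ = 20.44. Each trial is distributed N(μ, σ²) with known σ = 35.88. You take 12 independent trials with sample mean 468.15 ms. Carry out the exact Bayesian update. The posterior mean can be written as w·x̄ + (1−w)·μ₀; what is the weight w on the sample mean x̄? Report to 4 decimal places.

For Normal data with known variance σ², a Normal(μ₀, σ₀²) prior on μ is conjugate. Posterior precision = 1/σ₀² + n/σ²; posterior mean is the precision-weighted average of μ₀ and x̄.
σ₀² = 20.44² = 417.7936, σ² = 35.88² = 1287.3744. Prior precision 1/σ₀² = 1/417.7936; data precision n/σ² = 12/1287.3744.
w = (n/σ²)/(1/σ₀² + n/σ²) = n·σ₀²/(σ² + n·σ₀²) = 12·417.7936/(1287.3744 + 12·417.7936) = 5013.5232/6300.8976 = 0.7957.

0.7957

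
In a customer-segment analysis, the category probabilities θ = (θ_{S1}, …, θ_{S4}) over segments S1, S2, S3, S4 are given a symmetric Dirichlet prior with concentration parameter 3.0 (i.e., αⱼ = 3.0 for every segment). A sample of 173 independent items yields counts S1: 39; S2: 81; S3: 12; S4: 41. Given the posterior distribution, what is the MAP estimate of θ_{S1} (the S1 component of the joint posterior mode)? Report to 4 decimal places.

The Dirichlet prior is conjugate to the Multinomial likelihood: each posterior αⱼ = prior αⱼ + observed count nⱼ.
Posterior concentration: (42.0, 84.0, 15.0, 44.0), total = 185.0.
Joint mode component: (α_{S1}−1)/(Σα−K) = 41.0/181.0 = 0.2265.

0.2265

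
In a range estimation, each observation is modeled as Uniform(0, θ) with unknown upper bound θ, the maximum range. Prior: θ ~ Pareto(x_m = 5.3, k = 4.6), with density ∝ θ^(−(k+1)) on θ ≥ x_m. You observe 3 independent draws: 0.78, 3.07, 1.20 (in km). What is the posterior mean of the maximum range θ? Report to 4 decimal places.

A Pareto(scale x_m, shape k) prior on the upper bound θ of Uniform(0, θ) is conjugate: posterior is Pareto(max(x_m, max xᵢ), k + n).
Sample maximum = 3.07; prior scale x_m = 5.3 → posterior scale = max = 5.30.
Posterior shape = 4.6 + 3 = 7.6.
E[θ|data] = k·x_m/(k−1) = 7.6·5.30/6.6 = 6.1030.

6.1030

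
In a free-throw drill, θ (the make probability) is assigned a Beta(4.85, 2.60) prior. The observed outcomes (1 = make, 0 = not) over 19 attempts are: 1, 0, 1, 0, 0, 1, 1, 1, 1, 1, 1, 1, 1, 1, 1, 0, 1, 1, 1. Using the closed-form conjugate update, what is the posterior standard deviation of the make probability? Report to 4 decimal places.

The Beta prior is conjugate to a Binomial/Bernoulli likelihood; the update adds successes to α and failures to β.
Posterior: Beta(α+k, β+n−k) = Beta(4.85+15, 2.60+4) = Beta(19.85, 6.60).
Var = αβ/((α+β)²(α+β+1)) = 19.85·6.60/(26.45²·27.45) = 0.00682198; SD = √0.00682198 = 0.0826.

0.0826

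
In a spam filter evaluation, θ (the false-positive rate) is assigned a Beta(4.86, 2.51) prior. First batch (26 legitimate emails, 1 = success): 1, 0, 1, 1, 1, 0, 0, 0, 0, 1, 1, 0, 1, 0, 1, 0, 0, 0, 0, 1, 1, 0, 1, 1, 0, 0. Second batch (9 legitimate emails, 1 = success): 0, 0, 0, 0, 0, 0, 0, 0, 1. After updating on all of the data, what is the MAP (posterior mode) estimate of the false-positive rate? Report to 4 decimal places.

The Beta prior is conjugate to a Binomial/Bernoulli likelihood; the update adds successes to α and failures to β.
After batch 1: Beta(4.86+12, 2.51+14) = Beta(16.86, 16.51).
After batch 2: Beta(16.86+1, 16.51+8) = Beta(17.86, 24.51).
Mode of Beta(a,b) for a,b>1 is (a−1)/(a+b−2) = 16.86/40.37 = 0.4176.

0.4176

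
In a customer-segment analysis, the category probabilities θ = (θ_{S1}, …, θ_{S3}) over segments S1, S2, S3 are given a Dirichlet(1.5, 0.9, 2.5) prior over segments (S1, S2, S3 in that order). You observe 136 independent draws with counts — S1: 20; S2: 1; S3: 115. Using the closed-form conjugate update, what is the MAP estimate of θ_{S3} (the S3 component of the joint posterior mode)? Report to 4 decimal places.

0.8448

The Dirichlet prior is conjugate to the Multinomial likelihood: each posterior αⱼ = prior αⱼ + observed count nⱼ.
Posterior concentration: (21.5, 1.9, 117.5), total = 140.9.
Joint mode component: (α_{S3}−1)/(Σα−K) = 116.5/137.9 = 0.8448.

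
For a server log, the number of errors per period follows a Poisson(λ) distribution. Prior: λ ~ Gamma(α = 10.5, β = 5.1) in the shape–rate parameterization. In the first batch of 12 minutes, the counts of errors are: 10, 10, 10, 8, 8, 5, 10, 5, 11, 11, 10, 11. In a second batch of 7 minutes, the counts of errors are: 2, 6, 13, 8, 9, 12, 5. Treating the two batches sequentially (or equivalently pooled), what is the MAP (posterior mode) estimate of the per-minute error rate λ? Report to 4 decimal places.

7.1992

With a Gamma(shape α, rate β) prior, the Poisson likelihood is conjugate: the posterior is Gamma(α + ΣXᵢ, β + n).
Batch 1: sum of counts S = 109 over n = 12 minutes.
After batch 1: Gamma(α+S, β+n) = Gamma(10.5+109, 5.1+12) = Gamma(119.5, 17.1).
Batch 2: sum of counts S = 55 over n = 7 minutes.
After batch 2: Gamma(α+S, β+n) = Gamma(119.5+55, 17.1+7) = Gamma(174.5, 24.1).
Mode of Gamma(α,β) for α≥1 is (α−1)/β = 173.5/24.1 = 7.1992.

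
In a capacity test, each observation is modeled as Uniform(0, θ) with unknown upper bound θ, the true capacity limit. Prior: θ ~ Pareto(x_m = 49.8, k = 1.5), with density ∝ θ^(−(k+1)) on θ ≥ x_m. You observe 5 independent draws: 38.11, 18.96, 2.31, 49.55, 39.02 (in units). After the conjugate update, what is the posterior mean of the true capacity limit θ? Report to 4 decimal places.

A Pareto(scale x_m, shape k) prior on the upper bound θ of Uniform(0, θ) is conjugate: posterior is Pareto(max(x_m, max xᵢ), k + n).
Sample maximum = 49.55; prior scale x_m = 49.8 → posterior scale = max = 49.80.
Posterior shape = 1.5 + 5 = 6.5.
E[θ|data] = k·x_m/(k−1) = 6.5·49.80/5.5 = 58.8545.

58.8545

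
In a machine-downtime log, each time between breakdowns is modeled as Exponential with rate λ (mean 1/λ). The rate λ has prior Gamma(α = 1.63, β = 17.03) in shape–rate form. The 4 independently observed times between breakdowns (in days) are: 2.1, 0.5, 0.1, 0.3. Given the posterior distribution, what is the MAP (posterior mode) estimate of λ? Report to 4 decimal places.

0.2312

With a Gamma(shape α, rate β) prior on the exponential rate λ, the posterior after n observations with total T = Σxᵢ is Gamma(α+n, β+T).
Sum of observations T = 3.0 days; n = 4.
Posterior: Gamma(1.63+4, 17.03+3.0) = Gamma(5.63, 20.03).
Mode = (α−1)/β = 0.2312.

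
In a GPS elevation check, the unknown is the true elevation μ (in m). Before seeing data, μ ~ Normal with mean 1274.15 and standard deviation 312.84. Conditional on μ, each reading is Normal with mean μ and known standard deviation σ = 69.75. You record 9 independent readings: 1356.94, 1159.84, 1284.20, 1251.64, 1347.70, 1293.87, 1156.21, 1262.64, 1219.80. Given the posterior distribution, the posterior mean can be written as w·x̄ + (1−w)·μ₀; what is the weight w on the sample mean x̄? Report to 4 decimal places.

0.9945

For Normal data with known variance σ², a Normal(μ₀, σ₀²) prior on μ is conjugate. Posterior precision = 1/σ₀² + n/σ²; posterior mean is the precision-weighted average of μ₀ and x̄.
σ₀² = 312.84² = 97868.8656, σ² = 69.75² = 4865.0625. Prior precision 1/σ₀² = 1/97868.8656; data precision n/σ² = 9/4865.0625.
w = (n/σ²)/(1/σ₀² + n/σ²) = n·σ₀²/(σ² + n·σ₀²) = 9·97868.8656/(4865.0625 + 9·97868.8656) = 880819.7904/885684.8529 = 0.9945.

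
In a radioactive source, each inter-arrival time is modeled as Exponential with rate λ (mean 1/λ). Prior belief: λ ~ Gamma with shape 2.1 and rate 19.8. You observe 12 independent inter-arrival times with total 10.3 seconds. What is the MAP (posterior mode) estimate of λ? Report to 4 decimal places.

With a Gamma(shape α, rate β) prior on the exponential rate λ, the posterior after n observations with total T = Σxᵢ is Gamma(α+n, β+T).
Posterior: Gamma(2.1+12, 19.8+10.3) = Gamma(14.1, 30.1).
Mode = (α−1)/β = 0.4352.

0.4352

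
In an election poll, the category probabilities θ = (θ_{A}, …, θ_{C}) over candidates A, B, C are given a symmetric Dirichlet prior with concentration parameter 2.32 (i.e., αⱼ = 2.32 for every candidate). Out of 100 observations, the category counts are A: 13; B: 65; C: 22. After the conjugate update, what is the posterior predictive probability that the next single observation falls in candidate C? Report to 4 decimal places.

0.2274

The Dirichlet prior is conjugate to the Multinomial likelihood: each posterior αⱼ = prior αⱼ + observed count nⱼ.
Posterior concentration: (15.32, 67.32, 24.32), total = 106.96.
P(next = C | data) = α_{C}/Σα = 0.2274.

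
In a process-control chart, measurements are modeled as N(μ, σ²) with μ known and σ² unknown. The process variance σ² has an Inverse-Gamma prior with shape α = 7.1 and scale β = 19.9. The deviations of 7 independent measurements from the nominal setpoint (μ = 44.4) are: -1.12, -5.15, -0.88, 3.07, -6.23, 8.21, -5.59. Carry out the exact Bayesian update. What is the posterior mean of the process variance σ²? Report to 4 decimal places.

With known mean μ and an Inverse-Gamma(α, β) prior on σ², the Normal likelihood is conjugate: posterior is Inv-Gamma(α + n/2, β + Σ(xᵢ−μ)²/2).
Σ(xᵢ−μ)² = (-1.12)² + (-5.15)² + (-0.88)² + (3.07)² + (-6.23)² + (8.21)² + (-5.59)² = 175.4413.
Posterior: Inv-Gamma(7.1 + 7/2, 19.9 + 175.4413/2) = Inv-Gamma(10.60, 107.62065).
E[σ²|data] = β/(α−1) = 107.62065/9.60 = 11.2105.

11.2105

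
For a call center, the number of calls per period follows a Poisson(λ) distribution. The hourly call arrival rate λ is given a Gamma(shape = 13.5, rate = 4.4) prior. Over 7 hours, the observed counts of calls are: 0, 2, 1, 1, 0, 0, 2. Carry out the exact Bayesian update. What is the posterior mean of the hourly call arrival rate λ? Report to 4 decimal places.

1.7105

With a Gamma(shape α, rate β) prior, the Poisson likelihood is conjugate: the posterior is Gamma(α + ΣXᵢ, β + n).
Sum of counts S = 6 over n = 7 hours.
Posterior: Gamma(α+S, β+n) = Gamma(13.5+6, 4.4+7) = Gamma(19.5, 11.4).
Posterior mean = α/β = 19.5/11.4 = 1.7105.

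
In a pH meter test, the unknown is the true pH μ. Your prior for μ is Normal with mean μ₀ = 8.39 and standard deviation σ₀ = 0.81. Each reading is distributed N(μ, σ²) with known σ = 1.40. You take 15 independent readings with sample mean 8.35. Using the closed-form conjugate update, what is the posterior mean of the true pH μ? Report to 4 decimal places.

For Normal data with known variance σ², a Normal(μ₀, σ₀²) prior on μ is conjugate. Posterior precision = 1/σ₀² + n/σ²; posterior mean is the precision-weighted average of μ₀ and x̄.
n·x̄ = 15·8.35 = 125.25.
σ₀² = 0.81² = 0.6561, σ² = 1.40² = 1.96; σ² + n·σ₀² = 1.96 + 15·0.6561 = 11.8015.
Posterior mean = (μ₀/σ₀² + n·x̄/σ²)/(1/σ₀² + n/σ²) = (σ²·μ₀ + σ₀²·n·x̄)/(σ² + n·σ₀²) = (1.96·8.39 + 0.6561·125.25)/11.8015 = 98.620925/11.8015 = 8.3566.

8.3566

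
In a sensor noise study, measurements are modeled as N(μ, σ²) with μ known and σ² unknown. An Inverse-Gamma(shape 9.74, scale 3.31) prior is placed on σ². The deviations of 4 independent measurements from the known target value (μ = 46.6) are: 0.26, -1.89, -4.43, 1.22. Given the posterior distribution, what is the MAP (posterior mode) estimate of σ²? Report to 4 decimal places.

1.2313

With known mean μ and an Inverse-Gamma(α, β) prior on σ², the Normal likelihood is conjugate: posterior is Inv-Gamma(α + n/2, β + Σ(xᵢ−μ)²/2).
Σ(xᵢ−μ)² = (0.26)² + (-1.89)² + (-4.43)² + (1.22)² = 24.7530.
Posterior: Inv-Gamma(9.74 + 4/2, 3.31 + 24.7530/2) = Inv-Gamma(11.74, 15.68650).
Mode = β/(α+1) = 15.68650/12.74 = 1.2313.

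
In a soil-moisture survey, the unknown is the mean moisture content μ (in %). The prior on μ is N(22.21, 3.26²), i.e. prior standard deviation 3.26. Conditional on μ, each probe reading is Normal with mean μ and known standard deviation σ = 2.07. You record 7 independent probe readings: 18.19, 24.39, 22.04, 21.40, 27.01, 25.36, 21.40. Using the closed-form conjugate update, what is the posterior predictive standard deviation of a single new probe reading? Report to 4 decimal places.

For Normal data with known variance σ², a Normal(μ₀, σ₀²) prior on μ is conjugate. Posterior precision = 1/σ₀² + n/σ²; posterior mean is the precision-weighted average of μ₀ and x̄.
σ₀² = 3.26² = 10.6276, σ² = 2.07² = 4.2849; σ² + n·σ₀² = 4.2849 + 7·10.6276 = 78.6781.
Posterior precision = 1/σ₀² + n/σ² = 1/10.6276 + 7/4.2849 = (σ² + n·σ₀²)/(σ₀²σ²) = 78.6781/(10.6276·4.2849); posterior variance σₙ² = σ₀²σ²/(σ² + n·σ₀²) = 10.6276·4.2849/78.6781 = 0.578791.
Predictive variance for one new observation = σₙ² + σ² = 10.6276·4.2849/78.6781 + 4.2849 = σ²·(σ₀² + 78.6781)/78.6781 = 4.2849·89.3057/78.6781 = 4.863691; SD = √(4.2849·89.3057/78.6781) = 2.2054.

2.2054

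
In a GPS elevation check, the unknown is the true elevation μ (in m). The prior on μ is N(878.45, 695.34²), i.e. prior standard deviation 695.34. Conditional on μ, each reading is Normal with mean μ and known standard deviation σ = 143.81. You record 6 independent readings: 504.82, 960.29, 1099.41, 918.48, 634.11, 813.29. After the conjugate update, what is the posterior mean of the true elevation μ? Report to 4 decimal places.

For Normal data with known variance σ², a Normal(μ₀, σ₀²) prior on μ is conjugate. Posterior precision = 1/σ₀² + n/σ²; posterior mean is the precision-weighted average of μ₀ and x̄.
Σxᵢ = 504.82 + 960.29 + 1099.41 + 918.48 + 634.11 + 813.29 = 4930.4, so n·x̄ = 4930.4.
σ₀² = 695.34² = 483497.7156, σ² = 143.81² = 20681.3161; σ² + n·σ₀² = 20681.3161 + 6·483497.7156 = 2921667.6097.
Posterior mean = (μ₀/σ₀² + n·x̄/σ²)/(1/σ₀² + n/σ²) = (σ²·μ₀ + σ₀²·n·x̄)/(σ² + n·σ₀²) = (20681.3161·878.45 + 483497.7156·4930.4)/2921667.6097 = 2402004639.122285/2921667.6097 = 822.1348.

822.1348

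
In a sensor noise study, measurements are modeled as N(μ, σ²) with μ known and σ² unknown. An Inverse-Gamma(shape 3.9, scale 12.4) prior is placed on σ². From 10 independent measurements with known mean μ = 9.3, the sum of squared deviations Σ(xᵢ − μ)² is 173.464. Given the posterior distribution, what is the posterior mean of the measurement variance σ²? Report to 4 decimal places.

With known mean μ and an Inverse-Gamma(α, β) prior on σ², the Normal likelihood is conjugate: posterior is Inv-Gamma(α + n/2, β + Σ(xᵢ−μ)²/2).
Posterior: Inv-Gamma(3.9 + 10/2, 12.4 + 173.464/2) = Inv-Gamma(8.90, 99.1320).
E[σ²|data] = β/(α−1) = 99.1320/7.90 = 12.5484.

12.5484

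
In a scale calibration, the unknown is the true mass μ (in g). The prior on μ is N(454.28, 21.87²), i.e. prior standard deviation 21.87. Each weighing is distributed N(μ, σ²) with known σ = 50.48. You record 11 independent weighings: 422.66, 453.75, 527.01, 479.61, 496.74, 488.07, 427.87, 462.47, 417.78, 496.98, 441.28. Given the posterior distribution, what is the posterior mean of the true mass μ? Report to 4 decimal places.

461.4543

For Normal data with known variance σ², a Normal(μ₀, σ₀²) prior on μ is conjugate. Posterior precision = 1/σ₀² + n/σ²; posterior mean is the precision-weighted average of μ₀ and x̄.
Σxᵢ = 422.66 + 453.75 + 527.01 + 479.61 + 496.74 + 488.07 + 427.87 + 462.47 + 417.78 + 496.98 + 441.28 = 5114.22, so n·x̄ = 5114.22.
σ₀² = 21.87² = 478.2969, σ² = 50.48² = 2548.2304; σ² + n·σ₀² = 2548.2304 + 11·478.2969 = 7809.4963.
Posterior mean = (μ₀/σ₀² + n·x̄/σ²)/(1/σ₀² + n/σ²) = (σ²·μ₀ + σ₀²·n·x̄)/(σ² + n·σ₀²) = (2548.2304·454.28 + 478.2969·5114.22)/7809.4963 = 3603725.67803/7809.4963 = 461.4543.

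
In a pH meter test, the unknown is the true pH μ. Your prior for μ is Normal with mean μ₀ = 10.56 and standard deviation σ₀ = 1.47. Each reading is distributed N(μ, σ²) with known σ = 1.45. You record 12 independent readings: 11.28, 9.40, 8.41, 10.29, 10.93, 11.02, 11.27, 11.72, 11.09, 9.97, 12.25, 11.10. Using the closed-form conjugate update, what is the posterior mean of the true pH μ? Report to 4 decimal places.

For Normal data with known variance σ², a Normal(μ₀, σ₀²) prior on μ is conjugate. Posterior precision = 1/σ₀² + n/σ²; posterior mean is the precision-weighted average of μ₀ and x̄.
Σxᵢ = 11.28 + 9.40 + 8.41 + 10.29 + 10.93 + 11.02 + 11.27 + 11.72 + 11.09 + 9.97 + 12.25 + 11.10 = 128.73, so n·x̄ = 128.73.
σ₀² = 1.47² = 2.1609, σ² = 1.45² = 2.1025; σ² + n·σ₀² = 2.1025 + 12·2.1609 = 28.0333.
Posterior mean = (μ₀/σ₀² + n·x̄/σ²)/(1/σ₀² + n/σ²) = (σ²·μ₀ + σ₀²·n·x̄)/(σ² + n·σ₀²) = (2.1025·10.56 + 2.1609·128.73)/28.0333 = 300.375057/28.0333 = 10.7149.

10.7149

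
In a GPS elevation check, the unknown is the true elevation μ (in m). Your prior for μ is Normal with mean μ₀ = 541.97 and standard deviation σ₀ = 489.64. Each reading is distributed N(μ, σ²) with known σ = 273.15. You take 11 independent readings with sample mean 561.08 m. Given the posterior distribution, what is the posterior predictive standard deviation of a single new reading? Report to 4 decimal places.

284.9686

For Normal data with known variance σ², a Normal(μ₀, σ₀²) prior on μ is conjugate. Posterior precision = 1/σ₀² + n/σ²; posterior mean is the precision-weighted average of μ₀ and x̄.
σ₀² = 489.64² = 239747.3296, σ² = 273.15² = 74610.9225; σ² + n·σ₀² = 74610.9225 + 11·239747.3296 = 2711831.5481.
Posterior precision = 1/σ₀² + n/σ² = 1/239747.3296 + 11/74610.9225 = (σ² + n·σ₀²)/(σ₀²σ²) = 2711831.5481/(239747.3296·74610.9225); posterior variance σₙ² = σ₀²σ²/(σ² + n·σ₀²) = 239747.3296·74610.9225/2711831.5481 = 6596.194900.
Predictive variance for one new observation = σₙ² + σ² = 239747.3296·74610.9225/2711831.5481 + 74610.9225 = σ²·(σ₀² + 2711831.5481)/2711831.5481 = 74610.9225·2951578.8777/2711831.5481 = 81207.117400; SD = √(74610.9225·2951578.8777/2711831.5481) = 284.9686.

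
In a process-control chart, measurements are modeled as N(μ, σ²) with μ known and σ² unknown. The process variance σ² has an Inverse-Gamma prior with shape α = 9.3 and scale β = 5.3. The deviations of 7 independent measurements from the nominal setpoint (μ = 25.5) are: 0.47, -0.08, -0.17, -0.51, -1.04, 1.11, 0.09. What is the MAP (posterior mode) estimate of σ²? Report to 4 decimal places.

With known mean μ and an Inverse-Gamma(α, β) prior on σ², the Normal likelihood is conjugate: posterior is Inv-Gamma(α + n/2, β + Σ(xᵢ−μ)²/2).
Σ(xᵢ−μ)² = (0.47)² + (-0.08)² + (-0.17)² + (-0.51)² + (-1.04)² + (1.11)² + (0.09)² = 2.8381.
Posterior: Inv-Gamma(9.3 + 7/2, 5.3 + 2.8381/2) = Inv-Gamma(12.80, 6.71905).
Mode = β/(α+1) = 6.71905/13.80 = 0.4869.

0.4869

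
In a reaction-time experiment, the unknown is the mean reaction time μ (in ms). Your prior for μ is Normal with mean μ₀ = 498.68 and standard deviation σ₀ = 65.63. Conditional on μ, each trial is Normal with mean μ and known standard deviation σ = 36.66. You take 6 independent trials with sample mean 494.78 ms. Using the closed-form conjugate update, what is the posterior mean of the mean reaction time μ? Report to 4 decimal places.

494.9728

For Normal data with known variance σ², a Normal(μ₀, σ₀²) prior on μ is conjugate. Posterior precision = 1/σ₀² + n/σ²; posterior mean is the precision-weighted average of μ₀ and x̄.
n·x̄ = 6·494.78 = 2968.68.
σ₀² = 65.63² = 4307.2969, σ² = 36.66² = 1343.9556; σ² + n·σ₀² = 1343.9556 + 6·4307.2969 = 27187.737.
Posterior mean = (μ₀/σ₀² + n·x̄/σ²)/(1/σ₀² + n/σ²) = (σ²·μ₀ + σ₀²·n·x̄)/(σ² + n·σ₀²) = (1343.9556·498.68 + 4307.2969·2968.68)/27187.737 = 13457189.9397/27187.737 = 494.9728.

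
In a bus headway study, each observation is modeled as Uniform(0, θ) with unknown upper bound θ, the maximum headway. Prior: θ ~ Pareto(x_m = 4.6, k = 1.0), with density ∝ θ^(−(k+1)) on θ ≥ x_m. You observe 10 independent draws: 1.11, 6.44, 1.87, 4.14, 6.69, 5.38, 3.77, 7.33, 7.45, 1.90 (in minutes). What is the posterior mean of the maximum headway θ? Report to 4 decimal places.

8.1950

A Pareto(scale x_m, shape k) prior on the upper bound θ of Uniform(0, θ) is conjugate: posterior is Pareto(max(x_m, max xᵢ), k + n).
Sample maximum = 7.45; prior scale x_m = 4.6 → posterior scale = max = 7.45.
Posterior shape = 1.0 + 10 = 11.0.
E[θ|data] = k·x_m/(k−1) = 11.0·7.45/10.0 = 8.1950.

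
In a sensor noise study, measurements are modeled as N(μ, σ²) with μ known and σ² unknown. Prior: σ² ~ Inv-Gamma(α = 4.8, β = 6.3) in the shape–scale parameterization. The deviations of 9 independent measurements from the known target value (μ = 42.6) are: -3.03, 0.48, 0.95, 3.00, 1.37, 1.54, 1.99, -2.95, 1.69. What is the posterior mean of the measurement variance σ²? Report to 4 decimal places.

3.1133

With known mean μ and an Inverse-Gamma(α, β) prior on σ², the Normal likelihood is conjugate: posterior is Inv-Gamma(α + n/2, β + Σ(xᵢ−μ)²/2).
Σ(xᵢ−μ)² = (-3.03)² + (0.48)² + (0.95)² + (3.00)² + (1.37)² + (1.54)² + (1.99)² + (-2.95)² + (1.69)² = 39.0810.
Posterior: Inv-Gamma(4.8 + 9/2, 6.3 + 39.0810/2) = Inv-Gamma(9.30, 25.84050).
E[σ²|data] = β/(α−1) = 25.84050/8.30 = 3.1133.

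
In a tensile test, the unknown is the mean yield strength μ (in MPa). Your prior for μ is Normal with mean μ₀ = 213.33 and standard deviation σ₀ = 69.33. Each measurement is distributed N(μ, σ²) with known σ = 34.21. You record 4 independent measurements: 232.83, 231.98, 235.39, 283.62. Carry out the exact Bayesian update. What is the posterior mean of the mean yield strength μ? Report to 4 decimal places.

244.0831

For Normal data with known variance σ², a Normal(μ₀, σ₀²) prior on μ is conjugate. Posterior precision = 1/σ₀² + n/σ²; posterior mean is the precision-weighted average of μ₀ and x̄.
Σxᵢ = 232.83 + 231.98 + 235.39 + 283.62 = 983.82, so n·x̄ = 983.82.
σ₀² = 69.33² = 4806.6489, σ² = 34.21² = 1170.3241; σ² + n·σ₀² = 1170.3241 + 4·4806.6489 = 20396.9197.
Posterior mean = (μ₀/σ₀² + n·x̄/σ²)/(1/σ₀² + n/σ²) = (σ²·μ₀ + σ₀²·n·x̄)/(σ² + n·σ₀²) = (1170.3241·213.33 + 4806.6489·983.82)/20396.9197 = 4978542.561051/20396.9197 = 244.0831.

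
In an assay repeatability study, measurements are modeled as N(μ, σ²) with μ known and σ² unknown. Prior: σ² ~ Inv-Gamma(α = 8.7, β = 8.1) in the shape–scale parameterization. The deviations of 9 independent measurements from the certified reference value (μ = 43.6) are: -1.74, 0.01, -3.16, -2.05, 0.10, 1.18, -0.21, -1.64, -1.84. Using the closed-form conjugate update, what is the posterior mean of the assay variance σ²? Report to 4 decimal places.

1.6778

With known mean μ and an Inverse-Gamma(α, β) prior on σ², the Normal likelihood is conjugate: posterior is Inv-Gamma(α + n/2, β + Σ(xᵢ−μ)²/2).
Σ(xᵢ−μ)² = (-1.74)² + (0.01)² + (-3.16)² + (-2.05)² + (0.10)² + (1.18)² + (-0.21)² + (-1.64)² + (-1.84)² = 24.7375.
Posterior: Inv-Gamma(8.7 + 9/2, 8.1 + 24.7375/2) = Inv-Gamma(13.20, 20.46875).
E[σ²|data] = β/(α−1) = 20.46875/12.20 = 1.6778.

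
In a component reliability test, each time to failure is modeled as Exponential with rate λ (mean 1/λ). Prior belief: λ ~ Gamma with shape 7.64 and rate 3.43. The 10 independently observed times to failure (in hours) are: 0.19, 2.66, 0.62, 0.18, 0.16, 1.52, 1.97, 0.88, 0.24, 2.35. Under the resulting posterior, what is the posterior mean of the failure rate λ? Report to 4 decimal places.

With a Gamma(shape α, rate β) prior on the exponential rate λ, the posterior after n observations with total T = Σxᵢ is Gamma(α+n, β+T).
Sum of observations T = 10.77 hours; n = 10.
Posterior: Gamma(7.64+10, 3.43+10.77) = Gamma(17.64, 14.20).
Posterior mean of λ = α/β = 17.64/14.20 = 1.2423.

1.2423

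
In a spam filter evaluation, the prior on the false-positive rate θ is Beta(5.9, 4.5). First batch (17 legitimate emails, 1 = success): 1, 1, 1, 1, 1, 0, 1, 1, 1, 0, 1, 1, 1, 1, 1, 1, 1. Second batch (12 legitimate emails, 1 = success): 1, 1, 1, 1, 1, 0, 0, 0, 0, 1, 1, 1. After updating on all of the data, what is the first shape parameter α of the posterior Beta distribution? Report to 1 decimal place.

28.9

The Beta prior is conjugate to a Binomial/Bernoulli likelihood; the update adds successes to α and failures to β.
After batch 1: Beta(5.9+15, 4.5+2) = Beta(20.9, 6.5).
After batch 2: Beta(20.9+8, 6.5+4) = Beta(28.9, 10.5).
Posterior α = 28.9.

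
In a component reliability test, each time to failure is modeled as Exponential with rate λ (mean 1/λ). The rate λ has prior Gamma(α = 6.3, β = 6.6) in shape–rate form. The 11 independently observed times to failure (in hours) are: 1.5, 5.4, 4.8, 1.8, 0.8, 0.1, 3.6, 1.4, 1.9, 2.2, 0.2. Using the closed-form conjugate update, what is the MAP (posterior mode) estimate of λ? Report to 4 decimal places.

0.5380

With a Gamma(shape α, rate β) prior on the exponential rate λ, the posterior after n observations with total T = Σxᵢ is Gamma(α+n, β+T).
Sum of observations T = 23.7 hours; n = 11.
Posterior: Gamma(6.3+11, 6.6+23.7) = Gamma(17.3, 30.3).
Mode = (α−1)/β = 0.5380.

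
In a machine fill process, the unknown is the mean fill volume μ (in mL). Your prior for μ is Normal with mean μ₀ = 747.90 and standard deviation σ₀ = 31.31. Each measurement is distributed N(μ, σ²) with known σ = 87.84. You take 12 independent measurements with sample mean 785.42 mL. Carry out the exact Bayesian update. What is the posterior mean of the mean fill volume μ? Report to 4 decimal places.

For Normal data with known variance σ², a Normal(μ₀, σ₀²) prior on μ is conjugate. Posterior precision = 1/σ₀² + n/σ²; posterior mean is the precision-weighted average of μ₀ and x̄.
n·x̄ = 12·785.42 = 9425.04.
σ₀² = 31.31² = 980.3161, σ² = 87.84² = 7715.8656; σ² + n·σ₀² = 7715.8656 + 12·980.3161 = 19479.6588.
Posterior mean = (μ₀/σ₀² + n·x̄/σ²)/(1/σ₀² + n/σ²) = (σ²·μ₀ + σ₀²·n·x̄)/(σ² + n·σ₀²) = (7715.8656·747.90 + 980.3161·9425.04)/19479.6588 = 15010214.337384/19479.6588 = 770.5584.

770.5584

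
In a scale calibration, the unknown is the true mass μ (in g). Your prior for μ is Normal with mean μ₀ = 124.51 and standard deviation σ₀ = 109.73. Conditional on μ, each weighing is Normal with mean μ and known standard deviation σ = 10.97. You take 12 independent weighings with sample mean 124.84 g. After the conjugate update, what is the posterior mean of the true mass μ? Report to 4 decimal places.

124.8397

For Normal data with known variance σ², a Normal(μ₀, σ₀²) prior on μ is conjugate. Posterior precision = 1/σ₀² + n/σ²; posterior mean is the precision-weighted average of μ₀ and x̄.
n·x̄ = 12·124.84 = 1498.08.
σ₀² = 109.73² = 12040.6729, σ² = 10.97² = 120.3409; σ² + n·σ₀² = 120.3409 + 12·12040.6729 = 144608.4157.
Posterior mean = (μ₀/σ₀² + n·x̄/σ²)/(1/σ₀² + n/σ²) = (σ²·μ₀ + σ₀²·n·x̄)/(σ² + n·σ₀²) = (120.3409·124.51 + 12040.6729·1498.08)/144608.4157 = 18052874.903491/144608.4157 = 124.8397.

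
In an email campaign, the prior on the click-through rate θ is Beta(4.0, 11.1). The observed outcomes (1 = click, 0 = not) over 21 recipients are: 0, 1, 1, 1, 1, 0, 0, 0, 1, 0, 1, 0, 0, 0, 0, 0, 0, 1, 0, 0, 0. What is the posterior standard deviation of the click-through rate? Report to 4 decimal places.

0.0756

The Beta prior is conjugate to a Binomial/Bernoulli likelihood; the update adds successes to α and failures to β.
Posterior: Beta(α+k, β+n−k) = Beta(4.0+7, 11.1+14) = Beta(11.0, 25.1).
Var = αβ/((α+β)²(α+β+1)) = 11.0·25.1/(36.1²·37.1) = 0.00571055; SD = √0.00571055 = 0.0756.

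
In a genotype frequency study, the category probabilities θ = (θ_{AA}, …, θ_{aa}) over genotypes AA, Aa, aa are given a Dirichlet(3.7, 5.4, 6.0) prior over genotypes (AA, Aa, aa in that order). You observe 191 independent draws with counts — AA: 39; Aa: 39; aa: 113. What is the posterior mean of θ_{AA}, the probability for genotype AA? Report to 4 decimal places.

The Dirichlet prior is conjugate to the Multinomial likelihood: each posterior αⱼ = prior αⱼ + observed count nⱼ.
Posterior concentration: (42.7, 44.4, 119.0), total = 206.1.
E[θ_{AA}|data] = α_{AA}/Σα = 42.7/206.1 = 0.2072.

0.2072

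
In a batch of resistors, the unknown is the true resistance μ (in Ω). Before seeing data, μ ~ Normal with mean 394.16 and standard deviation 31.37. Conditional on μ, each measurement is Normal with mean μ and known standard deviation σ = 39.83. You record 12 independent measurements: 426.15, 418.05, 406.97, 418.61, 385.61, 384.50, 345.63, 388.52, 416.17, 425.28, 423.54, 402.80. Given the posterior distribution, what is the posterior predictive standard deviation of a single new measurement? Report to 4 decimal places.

For Normal data with known variance σ², a Normal(μ₀, σ₀²) prior on μ is conjugate. Posterior precision = 1/σ₀² + n/σ²; posterior mean is the precision-weighted average of μ₀ and x̄.
σ₀² = 31.37² = 984.0769, σ² = 39.83² = 1586.4289; σ² + n·σ₀² = 1586.4289 + 12·984.0769 = 13395.3517.
Posterior precision = 1/σ₀² + n/σ² = 1/984.0769 + 12/1586.4289 = (σ² + n·σ₀²)/(σ₀²σ²) = 13395.3517/(984.0769·1586.4289); posterior variance σₙ² = σ₀²σ²/(σ² + n·σ₀²) = 984.0769·1586.4289/13395.3517 = 116.545505.
Predictive variance for one new observation = σₙ² + σ² = 984.0769·1586.4289/13395.3517 + 1586.4289 = σ²·(σ₀² + 13395.3517)/13395.3517 = 1586.4289·14379.4286/13395.3517 = 1702.974405; SD = √(1586.4289·14379.4286/13395.3517) = 41.2671.

41.2671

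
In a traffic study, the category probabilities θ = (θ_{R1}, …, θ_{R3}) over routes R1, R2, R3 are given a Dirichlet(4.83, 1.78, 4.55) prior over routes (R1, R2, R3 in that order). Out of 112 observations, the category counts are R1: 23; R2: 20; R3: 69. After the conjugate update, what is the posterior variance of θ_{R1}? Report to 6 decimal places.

The Dirichlet prior is conjugate to the Multinomial likelihood: each posterior αⱼ = prior αⱼ + observed count nⱼ.
Posterior concentration: (27.83, 21.78, 73.55), total = 123.16.
Var[θ_j] = α_j(Σα−α_j)/((Σα)²(Σα+1)) = 27.83·95.33/(123.16²·124.16) = 0.001409.

0.001409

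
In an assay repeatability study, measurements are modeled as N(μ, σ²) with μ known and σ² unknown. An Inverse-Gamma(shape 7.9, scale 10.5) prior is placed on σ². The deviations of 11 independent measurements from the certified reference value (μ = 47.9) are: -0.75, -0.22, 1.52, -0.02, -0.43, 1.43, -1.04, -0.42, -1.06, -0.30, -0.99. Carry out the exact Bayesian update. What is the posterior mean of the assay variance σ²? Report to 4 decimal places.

With known mean μ and an Inverse-Gamma(α, β) prior on σ², the Normal likelihood is conjugate: posterior is Inv-Gamma(α + n/2, β + Σ(xᵢ−μ)²/2).
Σ(xᵢ−μ)² = (-0.75)² + (-0.22)² + (1.52)² + (-0.02)² + (-0.43)² + (1.43)² + (-1.04)² + (-0.42)² + (-1.06)² + (-0.30)² + (-0.99)² = 8.6032.
Posterior: Inv-Gamma(7.9 + 11/2, 10.5 + 8.6032/2) = Inv-Gamma(13.40, 14.80160).
E[σ²|data] = β/(α−1) = 14.80160/12.40 = 1.1937.

1.1937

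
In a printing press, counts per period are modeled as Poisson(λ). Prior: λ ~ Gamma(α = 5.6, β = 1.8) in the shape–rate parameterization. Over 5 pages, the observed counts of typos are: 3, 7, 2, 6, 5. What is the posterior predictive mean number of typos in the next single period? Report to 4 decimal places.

4.2059

With a Gamma(shape α, rate β) prior, the Poisson likelihood is conjugate: the posterior is Gamma(α + ΣXᵢ, β + n).
Sum of counts S = 23 over n = 5 pages.
Posterior: Gamma(α+S, β+n) = Gamma(5.6+23, 1.8+5) = Gamma(28.6, 6.8).
The predictive distribution for one future period is NegBinom with mean α/β = 4.2059.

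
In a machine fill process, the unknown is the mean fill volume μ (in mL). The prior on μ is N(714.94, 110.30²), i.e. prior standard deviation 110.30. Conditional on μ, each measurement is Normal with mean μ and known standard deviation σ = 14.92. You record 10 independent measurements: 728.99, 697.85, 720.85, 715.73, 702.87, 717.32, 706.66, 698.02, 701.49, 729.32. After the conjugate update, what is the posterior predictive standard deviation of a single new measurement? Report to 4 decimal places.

For Normal data with known variance σ², a Normal(μ₀, σ₀²) prior on μ is conjugate. Posterior precision = 1/σ₀² + n/σ²; posterior mean is the precision-weighted average of μ₀ and x̄.
σ₀² = 110.30² = 12166.09, σ² = 14.92² = 222.6064; σ² + n·σ₀² = 222.6064 + 10·12166.09 = 121883.5064.
Posterior precision = 1/σ₀² + n/σ² = 1/12166.09 + 10/222.6064 = (σ² + n·σ₀²)/(σ₀²σ²) = 121883.5064/(12166.09·222.6064); posterior variance σₙ² = σ₀²σ²/(σ² + n·σ₀²) = 12166.09·222.6064/121883.5064 = 22.219983.
Predictive variance for one new observation = σₙ² + σ² = 12166.09·222.6064/121883.5064 + 222.6064 = σ²·(σ₀² + 121883.5064)/121883.5064 = 222.6064·134049.5964/121883.5064 = 244.826383; SD = √(222.6064·134049.5964/121883.5064) = 15.6469.

15.6469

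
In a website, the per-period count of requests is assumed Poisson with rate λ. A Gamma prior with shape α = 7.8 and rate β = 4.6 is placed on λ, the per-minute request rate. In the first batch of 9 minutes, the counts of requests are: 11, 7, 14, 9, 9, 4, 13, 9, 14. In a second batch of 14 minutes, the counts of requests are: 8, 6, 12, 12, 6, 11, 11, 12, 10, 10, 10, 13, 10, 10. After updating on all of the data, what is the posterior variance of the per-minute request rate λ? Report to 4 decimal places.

0.3135

With a Gamma(shape α, rate β) prior, the Poisson likelihood is conjugate: the posterior is Gamma(α + ΣXᵢ, β + n).
Batch 1: sum of counts S = 90 over n = 9 minutes.
After batch 1: Gamma(α+S, β+n) = Gamma(7.8+90, 4.6+9) = Gamma(97.8, 13.6).
Batch 2: sum of counts S = 141 over n = 14 minutes.
After batch 2: Gamma(α+S, β+n) = Gamma(97.8+141, 13.6+14) = Gamma(238.8, 27.6).
Var = α/β² = 238.8/27.6² = 0.3135.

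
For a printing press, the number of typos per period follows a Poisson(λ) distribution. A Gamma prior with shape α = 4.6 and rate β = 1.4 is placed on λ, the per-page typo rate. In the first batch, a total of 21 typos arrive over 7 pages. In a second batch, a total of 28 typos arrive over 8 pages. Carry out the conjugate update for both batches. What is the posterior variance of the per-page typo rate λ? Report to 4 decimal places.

With a Gamma(shape α, rate β) prior, the Poisson likelihood is conjugate: the posterior is Gamma(α + ΣXᵢ, β + n).
After batch 1: Gamma(α+S, β+n) = Gamma(4.6+21, 1.4+7) = Gamma(25.6, 8.4).
After batch 2: Gamma(α+S, β+n) = Gamma(25.6+28, 8.4+8) = Gamma(53.6, 16.4).
Var = α/β² = 53.6/16.4² = 0.1993.

0.1993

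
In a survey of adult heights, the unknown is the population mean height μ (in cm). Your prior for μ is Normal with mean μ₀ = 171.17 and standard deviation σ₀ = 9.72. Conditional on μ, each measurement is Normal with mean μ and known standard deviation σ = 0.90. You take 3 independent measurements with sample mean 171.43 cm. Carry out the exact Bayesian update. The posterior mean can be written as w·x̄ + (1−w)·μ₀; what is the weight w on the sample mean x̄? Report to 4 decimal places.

For Normal data with known variance σ², a Normal(μ₀, σ₀²) prior on μ is conjugate. Posterior precision = 1/σ₀² + n/σ²; posterior mean is the precision-weighted average of μ₀ and x̄.
σ₀² = 9.72² = 94.4784, σ² = 0.90² = 0.81. Prior precision 1/σ₀² = 1/94.4784; data precision n/σ² = 3/0.81.
w = (n/σ²)/(1/σ₀² + n/σ²) = n·σ₀²/(σ² + n·σ₀²) = 3·94.4784/(0.81 + 3·94.4784) = 283.4352/284.2452 = 0.9972.

0.9972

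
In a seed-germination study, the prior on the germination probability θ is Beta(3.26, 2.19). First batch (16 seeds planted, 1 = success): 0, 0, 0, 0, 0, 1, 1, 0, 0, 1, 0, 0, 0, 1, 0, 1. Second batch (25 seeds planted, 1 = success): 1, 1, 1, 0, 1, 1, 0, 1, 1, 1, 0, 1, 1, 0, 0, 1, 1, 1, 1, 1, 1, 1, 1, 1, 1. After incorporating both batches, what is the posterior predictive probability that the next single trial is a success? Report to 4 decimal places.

0.6084

The Beta prior is conjugate to a Binomial/Bernoulli likelihood; the update adds successes to α and failures to β.
After batch 1: Beta(3.26+5, 2.19+11) = Beta(8.26, 13.19).
After batch 2: Beta(8.26+20, 13.19+5) = Beta(28.26, 18.19).
For a single future Bernoulli trial, P(success | data) = α/(α+β) = 0.6084.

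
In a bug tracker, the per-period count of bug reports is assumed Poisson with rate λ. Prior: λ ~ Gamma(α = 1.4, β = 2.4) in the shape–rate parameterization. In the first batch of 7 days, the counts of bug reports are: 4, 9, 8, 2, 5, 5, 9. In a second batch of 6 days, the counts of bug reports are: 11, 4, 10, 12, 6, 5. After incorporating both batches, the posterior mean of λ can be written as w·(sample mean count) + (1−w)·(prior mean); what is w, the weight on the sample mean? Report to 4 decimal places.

With a Gamma(shape α, rate β) prior, the Poisson likelihood is conjugate: the posterior is Gamma(α + ΣXᵢ, β + n).
Total number of days: n = 7 + 6 = 13.
Posterior mean = (α₀+S)/(β₀+n) = [n/(β₀+n)]·(S/n) + [β₀/(β₀+n)]·(α₀/β₀), so only n and β₀ enter the weight.
Weight on data w = n/(β₀+n) = 13/(2.4+13) = 13/15.4 = 0.8442.

0.8442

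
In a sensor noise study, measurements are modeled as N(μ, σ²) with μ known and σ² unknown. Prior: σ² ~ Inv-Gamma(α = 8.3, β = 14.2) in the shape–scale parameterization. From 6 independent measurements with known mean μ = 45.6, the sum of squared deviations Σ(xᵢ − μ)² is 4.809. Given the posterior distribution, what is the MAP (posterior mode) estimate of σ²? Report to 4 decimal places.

With known mean μ and an Inverse-Gamma(α, β) prior on σ², the Normal likelihood is conjugate: posterior is Inv-Gamma(α + n/2, β + Σ(xᵢ−μ)²/2).
Posterior: Inv-Gamma(8.3 + 6/2, 14.2 + 4.809/2) = Inv-Gamma(11.30, 16.6045).
Mode = β/(α+1) = 16.6045/12.30 = 1.3500.

1.3500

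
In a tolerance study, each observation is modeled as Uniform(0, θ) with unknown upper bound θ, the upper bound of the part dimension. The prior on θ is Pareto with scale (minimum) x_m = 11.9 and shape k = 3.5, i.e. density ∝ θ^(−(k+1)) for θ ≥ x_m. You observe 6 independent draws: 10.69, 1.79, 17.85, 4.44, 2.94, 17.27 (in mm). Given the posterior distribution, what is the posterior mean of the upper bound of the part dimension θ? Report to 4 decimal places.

A Pareto(scale x_m, shape k) prior on the upper bound θ of Uniform(0, θ) is conjugate: posterior is Pareto(max(x_m, max xᵢ), k + n).
Sample maximum = 17.85; prior scale x_m = 11.9 → posterior scale = max = 17.85.
Posterior shape = 3.5 + 6 = 9.5.
E[θ|data] = k·x_m/(k−1) = 9.5·17.85/8.5 = 19.9500.

19.9500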